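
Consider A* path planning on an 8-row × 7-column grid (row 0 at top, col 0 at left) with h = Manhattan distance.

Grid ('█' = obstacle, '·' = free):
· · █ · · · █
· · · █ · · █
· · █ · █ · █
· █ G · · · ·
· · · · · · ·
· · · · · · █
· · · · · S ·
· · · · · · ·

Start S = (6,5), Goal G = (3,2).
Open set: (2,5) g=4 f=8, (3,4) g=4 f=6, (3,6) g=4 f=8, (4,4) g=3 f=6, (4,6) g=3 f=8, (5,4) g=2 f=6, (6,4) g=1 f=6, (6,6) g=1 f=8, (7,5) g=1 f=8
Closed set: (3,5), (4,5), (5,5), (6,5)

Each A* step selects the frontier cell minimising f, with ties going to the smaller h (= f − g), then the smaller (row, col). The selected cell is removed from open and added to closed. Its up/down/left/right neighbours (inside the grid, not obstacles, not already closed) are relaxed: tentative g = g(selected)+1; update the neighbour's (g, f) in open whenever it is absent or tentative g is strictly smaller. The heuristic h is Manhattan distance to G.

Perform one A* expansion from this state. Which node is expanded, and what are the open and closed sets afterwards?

step 1: expand (3,4) (f=6, h=2) → closed; open now [(2,5) g=4 f=8, (3,3) g=5 f=6, (3,6) g=4 f=8, (4,4) g=3 f=6, (4,6) g=3 f=8, (5,4) g=2 f=6, (6,4) g=1 f=6, (6,6) g=1 f=8, (7,5) g=1 f=8]

expanded=(3,4); open=[(2,5) g=4 f=8, (3,3) g=5 f=6, (3,6) g=4 f=8, (4,4) g=3 f=6, (4,6) g=3 f=8, (5,4) g=2 f=6, (6,4) g=1 f=6, (6,6) g=1 f=8, (7,5) g=1 f=8]; closed=[(3,4), (3,5), (4,5), (5,5), (6,5)]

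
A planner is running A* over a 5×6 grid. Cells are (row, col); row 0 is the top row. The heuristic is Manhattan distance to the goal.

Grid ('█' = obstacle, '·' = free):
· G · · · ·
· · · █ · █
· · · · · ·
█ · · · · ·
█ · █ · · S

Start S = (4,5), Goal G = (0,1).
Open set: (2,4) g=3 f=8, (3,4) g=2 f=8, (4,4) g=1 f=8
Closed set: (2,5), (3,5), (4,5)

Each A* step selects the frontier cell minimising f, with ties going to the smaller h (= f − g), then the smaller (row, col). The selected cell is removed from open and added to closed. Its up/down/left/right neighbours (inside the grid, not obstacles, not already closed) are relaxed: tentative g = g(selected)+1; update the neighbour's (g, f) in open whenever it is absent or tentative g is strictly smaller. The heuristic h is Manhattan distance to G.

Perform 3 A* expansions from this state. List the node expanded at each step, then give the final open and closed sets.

step 1: expand (2,4) (f=8, h=5) → closed; open now [(1,4) g=4 f=8, (2,3) g=4 f=8, (3,4) g=2 f=8, (4,4) g=1 f=8]
step 2: expand (1,4) (f=8, h=4) → closed; open now [(0,4) g=5 f=8, (2,3) g=4 f=8, (3,4) g=2 f=8, (4,4) g=1 f=8]
step 3: expand (0,4) (f=8, h=3) → closed; open now [(0,3) g=6 f=8, (0,5) g=6 f=10, (2,3) g=4 f=8, (3,4) g=2 f=8, (4,4) g=1 f=8]

order=[(2,4) → (1,4) → (0,4)]; open=[(0,3) g=6 f=8, (0,5) g=6 f=10, (2,3) g=4 f=8, (3,4) g=2 f=8, (4,4) g=1 f=8]; closed=[(0,4), (1,4), (2,4), (2,5), (3,5), (4,5)]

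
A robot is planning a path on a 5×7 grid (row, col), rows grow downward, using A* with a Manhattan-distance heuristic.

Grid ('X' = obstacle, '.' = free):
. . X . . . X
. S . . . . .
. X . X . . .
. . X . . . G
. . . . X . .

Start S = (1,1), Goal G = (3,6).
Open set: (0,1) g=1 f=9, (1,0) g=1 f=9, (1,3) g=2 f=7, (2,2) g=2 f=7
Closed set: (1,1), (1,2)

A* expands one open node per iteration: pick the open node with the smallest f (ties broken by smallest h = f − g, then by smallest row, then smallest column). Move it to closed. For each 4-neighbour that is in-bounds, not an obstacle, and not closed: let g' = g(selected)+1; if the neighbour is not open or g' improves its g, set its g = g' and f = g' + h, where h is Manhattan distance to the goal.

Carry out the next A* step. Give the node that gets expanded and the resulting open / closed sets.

expanded=(1,3); open=[(0,1) g=1 f=9, (0,3) g=3 f=9, (1,0) g=1 f=9, (1,4) g=3 f=7, (2,2) g=2 f=7]; closed=[(1,1), (1,2), (1,3)]

step 1: expand (1,3) (f=7, h=5) → closed; open now [(0,1) g=1 f=9, (0,3) g=3 f=9, (1,0) g=1 f=9, (1,4) g=3 f=7, (2,2) g=2 f=7]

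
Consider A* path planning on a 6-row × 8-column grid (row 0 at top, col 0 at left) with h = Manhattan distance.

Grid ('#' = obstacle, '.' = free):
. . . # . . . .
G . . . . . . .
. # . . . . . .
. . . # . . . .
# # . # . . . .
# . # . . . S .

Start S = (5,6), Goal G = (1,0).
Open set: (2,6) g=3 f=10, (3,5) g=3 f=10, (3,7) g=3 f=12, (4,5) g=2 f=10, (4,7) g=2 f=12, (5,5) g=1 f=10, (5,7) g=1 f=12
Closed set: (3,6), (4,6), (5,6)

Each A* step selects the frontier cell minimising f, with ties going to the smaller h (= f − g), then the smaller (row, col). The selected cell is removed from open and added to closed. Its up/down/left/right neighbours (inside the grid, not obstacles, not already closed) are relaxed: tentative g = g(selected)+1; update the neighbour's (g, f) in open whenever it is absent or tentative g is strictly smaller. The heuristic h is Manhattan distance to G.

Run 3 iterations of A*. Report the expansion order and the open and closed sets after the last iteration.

step 1: expand (2,6) (f=10, h=7) → closed; open now [(1,6) g=4 f=10, (2,5) g=4 f=10, (2,7) g=4 f=12, (3,5) g=3 f=10, (3,7) g=3 f=12, (4,5) g=2 f=10, (4,7) g=2 f=12, (5,5) g=1 f=10, (5,7) g=1 f=12]
step 2: expand (1,6) (f=10, h=6) → closed; open now [(0,6) g=5 f=12, (1,5) g=5 f=10, (1,7) g=5 f=12, (2,5) g=4 f=10, (2,7) g=4 f=12, (3,5) g=3 f=10, (3,7) g=3 f=12, (4,5) g=2 f=10, (4,7) g=2 f=12, (5,5) g=1 f=10, (5,7) g=1 f=12]
step 3: expand (1,5) (f=10, h=5) → closed; open now [(0,5) g=6 f=12, (0,6) g=5 f=12, (1,4) g=6 f=10, (1,7) g=5 f=12, (2,5) g=4 f=10, (2,7) g=4 f=12, (3,5) g=3 f=10, (3,7) g=3 f=12, (4,5) g=2 f=10, (4,7) g=2 f=12, (5,5) g=1 f=10, (5,7) g=1 f=12]

order=[(2,6) → (1,6) → (1,5)]; open=[(0,5) g=6 f=12, (0,6) g=5 f=12, (1,4) g=6 f=10, (1,7) g=5 f=12, (2,5) g=4 f=10, (2,7) g=4 f=12, (3,5) g=3 f=10, (3,7) g=3 f=12, (4,5) g=2 f=10, (4,7) g=2 f=12, (5,5) g=1 f=10, (5,7) g=1 f=12]; closed=[(1,5), (1,6), (2,6), (3,6), (4,6), (5,6)]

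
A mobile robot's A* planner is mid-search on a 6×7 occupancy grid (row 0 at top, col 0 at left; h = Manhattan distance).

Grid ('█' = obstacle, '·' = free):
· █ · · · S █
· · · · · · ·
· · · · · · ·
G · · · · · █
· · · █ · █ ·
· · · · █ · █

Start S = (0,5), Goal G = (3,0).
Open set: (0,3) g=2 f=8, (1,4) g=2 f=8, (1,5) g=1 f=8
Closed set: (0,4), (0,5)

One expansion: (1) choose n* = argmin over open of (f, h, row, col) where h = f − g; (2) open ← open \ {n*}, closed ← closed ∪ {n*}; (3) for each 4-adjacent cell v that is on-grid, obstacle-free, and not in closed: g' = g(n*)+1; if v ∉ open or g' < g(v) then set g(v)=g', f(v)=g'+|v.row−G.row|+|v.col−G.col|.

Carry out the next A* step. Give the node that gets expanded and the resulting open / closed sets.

step 1: expand (0,3) (f=8, h=6) → closed; open now [(0,2) g=3 f=8, (1,3) g=3 f=8, (1,4) g=2 f=8, (1,5) g=1 f=8]

expanded=(0,3); open=[(0,2) g=3 f=8, (1,3) g=3 f=8, (1,4) g=2 f=8, (1,5) g=1 f=8]; closed=[(0,3), (0,4), (0,5)]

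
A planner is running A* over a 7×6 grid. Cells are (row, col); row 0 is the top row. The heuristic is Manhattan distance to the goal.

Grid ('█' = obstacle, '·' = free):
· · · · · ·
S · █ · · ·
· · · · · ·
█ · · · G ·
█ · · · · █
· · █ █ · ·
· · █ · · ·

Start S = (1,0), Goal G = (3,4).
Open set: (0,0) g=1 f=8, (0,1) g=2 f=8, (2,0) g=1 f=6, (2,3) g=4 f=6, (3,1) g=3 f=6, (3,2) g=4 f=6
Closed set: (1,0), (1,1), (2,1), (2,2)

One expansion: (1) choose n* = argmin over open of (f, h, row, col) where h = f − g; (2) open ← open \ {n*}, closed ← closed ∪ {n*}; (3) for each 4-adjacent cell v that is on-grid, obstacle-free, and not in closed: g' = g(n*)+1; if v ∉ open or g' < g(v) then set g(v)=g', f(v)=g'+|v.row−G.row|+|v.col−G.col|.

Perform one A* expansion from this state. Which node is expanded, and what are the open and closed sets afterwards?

step 1: expand (2,3) (f=6, h=2) → closed; open now [(0,0) g=1 f=8, (0,1) g=2 f=8, (1,3) g=5 f=8, (2,0) g=1 f=6, (2,4) g=5 f=6, (3,1) g=3 f=6, (3,2) g=4 f=6, (3,3) g=5 f=6]

expanded=(2,3); open=[(0,0) g=1 f=8, (0,1) g=2 f=8, (1,3) g=5 f=8, (2,0) g=1 f=6, (2,4) g=5 f=6, (3,1) g=3 f=6, (3,2) g=4 f=6, (3,3) g=5 f=6]; closed=[(1,0), (1,1), (2,1), (2,2), (2,3)]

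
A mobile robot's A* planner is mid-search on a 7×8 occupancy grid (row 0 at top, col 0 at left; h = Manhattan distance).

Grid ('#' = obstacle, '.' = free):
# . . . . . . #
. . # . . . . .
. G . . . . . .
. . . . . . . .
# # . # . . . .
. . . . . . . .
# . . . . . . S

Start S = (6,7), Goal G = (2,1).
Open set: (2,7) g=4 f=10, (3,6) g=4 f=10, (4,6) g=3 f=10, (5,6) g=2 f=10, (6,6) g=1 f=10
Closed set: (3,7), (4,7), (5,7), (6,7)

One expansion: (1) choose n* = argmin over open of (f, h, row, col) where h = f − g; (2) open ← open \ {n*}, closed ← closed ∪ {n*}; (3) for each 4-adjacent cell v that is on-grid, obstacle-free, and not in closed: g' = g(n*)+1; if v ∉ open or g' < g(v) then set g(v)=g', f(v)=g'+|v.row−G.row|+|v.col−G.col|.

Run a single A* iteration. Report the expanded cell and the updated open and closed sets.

expanded=(2,7); open=[(1,7) g=5 f=12, (2,6) g=5 f=10, (3,6) g=4 f=10, (4,6) g=3 f=10, (5,6) g=2 f=10, (6,6) g=1 f=10]; closed=[(2,7), (3,7), (4,7), (5,7), (6,7)]

step 1: expand (2,7) (f=10, h=6) → closed; open now [(1,7) g=5 f=12, (2,6) g=5 f=10, (3,6) g=4 f=10, (4,6) g=3 f=10, (5,6) g=2 f=10, (6,6) g=1 f=10]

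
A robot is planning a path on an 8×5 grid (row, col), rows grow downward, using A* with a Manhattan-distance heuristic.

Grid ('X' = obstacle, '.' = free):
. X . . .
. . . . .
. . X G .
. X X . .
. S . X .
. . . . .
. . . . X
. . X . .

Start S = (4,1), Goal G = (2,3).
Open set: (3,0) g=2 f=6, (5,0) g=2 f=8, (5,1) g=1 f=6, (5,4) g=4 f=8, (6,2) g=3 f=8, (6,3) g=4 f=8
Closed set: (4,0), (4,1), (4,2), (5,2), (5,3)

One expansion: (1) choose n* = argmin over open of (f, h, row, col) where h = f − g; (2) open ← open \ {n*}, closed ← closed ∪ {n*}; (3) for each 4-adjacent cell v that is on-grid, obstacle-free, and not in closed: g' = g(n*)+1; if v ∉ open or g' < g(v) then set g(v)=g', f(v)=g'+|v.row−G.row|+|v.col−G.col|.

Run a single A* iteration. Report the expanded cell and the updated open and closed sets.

expanded=(3,0); open=[(2,0) g=3 f=6, (5,0) g=2 f=8, (5,1) g=1 f=6, (5,4) g=4 f=8, (6,2) g=3 f=8, (6,3) g=4 f=8]; closed=[(3,0), (4,0), (4,1), (4,2), (5,2), (5,3)]

step 1: expand (3,0) (f=6, h=4) → closed; open now [(2,0) g=3 f=6, (5,0) g=2 f=8, (5,1) g=1 f=6, (5,4) g=4 f=8, (6,2) g=3 f=8, (6,3) g=4 f=8]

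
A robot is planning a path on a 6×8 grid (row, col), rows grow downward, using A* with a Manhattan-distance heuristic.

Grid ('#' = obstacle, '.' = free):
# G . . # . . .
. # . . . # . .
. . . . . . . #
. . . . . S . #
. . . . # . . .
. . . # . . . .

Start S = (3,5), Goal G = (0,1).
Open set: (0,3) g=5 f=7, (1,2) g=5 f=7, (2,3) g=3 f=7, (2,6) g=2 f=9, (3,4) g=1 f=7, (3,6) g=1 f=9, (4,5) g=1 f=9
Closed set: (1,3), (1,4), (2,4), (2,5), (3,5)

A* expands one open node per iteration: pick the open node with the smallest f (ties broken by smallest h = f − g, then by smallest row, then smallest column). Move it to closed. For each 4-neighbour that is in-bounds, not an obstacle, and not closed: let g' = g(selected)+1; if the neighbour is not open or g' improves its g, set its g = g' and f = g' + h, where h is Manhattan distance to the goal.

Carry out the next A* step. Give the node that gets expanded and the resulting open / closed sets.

step 1: expand (0,3) (f=7, h=2) → closed; open now [(0,2) g=6 f=7, (1,2) g=5 f=7, (2,3) g=3 f=7, (2,6) g=2 f=9, (3,4) g=1 f=7, (3,6) g=1 f=9, (4,5) g=1 f=9]

expanded=(0,3); open=[(0,2) g=6 f=7, (1,2) g=5 f=7, (2,3) g=3 f=7, (2,6) g=2 f=9, (3,4) g=1 f=7, (3,6) g=1 f=9, (4,5) g=1 f=9]; closed=[(0,3), (1,3), (1,4), (2,4), (2,5), (3,5)]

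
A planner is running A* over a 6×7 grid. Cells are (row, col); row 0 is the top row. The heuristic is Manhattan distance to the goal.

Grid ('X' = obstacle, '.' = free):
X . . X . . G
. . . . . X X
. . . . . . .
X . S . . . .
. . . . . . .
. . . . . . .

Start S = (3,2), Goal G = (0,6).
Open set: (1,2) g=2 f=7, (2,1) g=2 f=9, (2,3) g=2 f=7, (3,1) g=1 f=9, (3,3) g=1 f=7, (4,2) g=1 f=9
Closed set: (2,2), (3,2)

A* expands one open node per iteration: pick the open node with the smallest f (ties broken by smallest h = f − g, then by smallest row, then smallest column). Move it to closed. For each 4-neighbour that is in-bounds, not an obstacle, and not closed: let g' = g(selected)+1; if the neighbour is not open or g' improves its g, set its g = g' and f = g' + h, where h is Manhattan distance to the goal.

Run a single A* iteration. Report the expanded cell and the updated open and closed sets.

step 1: expand (1,2) (f=7, h=5) → closed; open now [(0,2) g=3 f=7, (1,1) g=3 f=9, (1,3) g=3 f=7, (2,1) g=2 f=9, (2,3) g=2 f=7, (3,1) g=1 f=9, (3,3) g=1 f=7, (4,2) g=1 f=9]

expanded=(1,2); open=[(0,2) g=3 f=7, (1,1) g=3 f=9, (1,3) g=3 f=7, (2,1) g=2 f=9, (2,3) g=2 f=7, (3,1) g=1 f=9, (3,3) g=1 f=7, (4,2) g=1 f=9]; closed=[(1,2), (2,2), (3,2)]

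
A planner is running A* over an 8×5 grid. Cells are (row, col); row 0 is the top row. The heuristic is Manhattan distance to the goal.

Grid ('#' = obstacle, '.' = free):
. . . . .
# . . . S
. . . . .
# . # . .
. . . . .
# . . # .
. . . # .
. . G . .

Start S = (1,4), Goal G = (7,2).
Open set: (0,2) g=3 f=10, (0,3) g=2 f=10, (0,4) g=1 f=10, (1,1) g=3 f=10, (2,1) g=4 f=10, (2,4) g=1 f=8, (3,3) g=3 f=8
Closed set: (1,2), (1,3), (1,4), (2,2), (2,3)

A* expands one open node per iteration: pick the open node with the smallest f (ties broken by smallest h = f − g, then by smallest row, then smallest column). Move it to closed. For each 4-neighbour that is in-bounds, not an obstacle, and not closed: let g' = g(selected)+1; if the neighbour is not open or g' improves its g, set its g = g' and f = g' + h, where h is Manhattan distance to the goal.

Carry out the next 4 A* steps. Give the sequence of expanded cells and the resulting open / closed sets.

step 1: expand (3,3) (f=8, h=5) → closed; open now [(0,2) g=3 f=10, (0,3) g=2 f=10, (0,4) g=1 f=10, (1,1) g=3 f=10, (2,1) g=4 f=10, (2,4) g=1 f=8, (3,4) g=4 f=10, (4,3) g=4 f=8]
step 2: expand (4,3) (f=8, h=4) → closed; open now [(0,2) g=3 f=10, (0,3) g=2 f=10, (0,4) g=1 f=10, (1,1) g=3 f=10, (2,1) g=4 f=10, (2,4) g=1 f=8, (3,4) g=4 f=10, (4,2) g=5 f=8, (4,4) g=5 f=10]
step 3: expand (4,2) (f=8, h=3) → closed; open now [(0,2) g=3 f=10, (0,3) g=2 f=10, (0,4) g=1 f=10, (1,1) g=3 f=10, (2,1) g=4 f=10, (2,4) g=1 f=8, (3,4) g=4 f=10, (4,1) g=6 f=10, (4,4) g=5 f=10, (5,2) g=6 f=8]
step 4: expand (5,2) (f=8, h=2) → closed; open now [(0,2) g=3 f=10, (0,3) g=2 f=10, (0,4) g=1 f=10, (1,1) g=3 f=10, (2,1) g=4 f=10, (2,4) g=1 f=8, (3,4) g=4 f=10, (4,1) g=6 f=10, (4,4) g=5 f=10, (5,1) g=7 f=10, (6,2) g=7 f=8]

order=[(3,3) → (4,3) → (4,2) → (5,2)]; open=[(0,2) g=3 f=10, (0,3) g=2 f=10, (0,4) g=1 f=10, (1,1) g=3 f=10, (2,1) g=4 f=10, (2,4) g=1 f=8, (3,4) g=4 f=10, (4,1) g=6 f=10, (4,4) g=5 f=10, (5,1) g=7 f=10, (6,2) g=7 f=8]; closed=[(1,2), (1,3), (1,4), (2,2), (2,3), (3,3), (4,2), (4,3), (5,2)]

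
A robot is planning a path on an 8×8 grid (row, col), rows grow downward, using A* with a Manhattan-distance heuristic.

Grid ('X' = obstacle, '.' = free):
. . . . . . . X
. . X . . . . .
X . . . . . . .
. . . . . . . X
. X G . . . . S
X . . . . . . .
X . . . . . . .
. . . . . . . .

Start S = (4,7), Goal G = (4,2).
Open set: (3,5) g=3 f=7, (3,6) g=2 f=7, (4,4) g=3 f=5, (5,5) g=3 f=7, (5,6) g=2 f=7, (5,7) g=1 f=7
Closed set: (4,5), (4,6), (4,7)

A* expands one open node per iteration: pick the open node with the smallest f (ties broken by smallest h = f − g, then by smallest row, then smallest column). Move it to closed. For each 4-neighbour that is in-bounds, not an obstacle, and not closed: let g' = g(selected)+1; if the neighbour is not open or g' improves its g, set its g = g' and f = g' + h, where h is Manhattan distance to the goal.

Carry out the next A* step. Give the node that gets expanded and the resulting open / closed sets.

step 1: expand (4,4) (f=5, h=2) → closed; open now [(3,4) g=4 f=7, (3,5) g=3 f=7, (3,6) g=2 f=7, (4,3) g=4 f=5, (5,4) g=4 f=7, (5,5) g=3 f=7, (5,6) g=2 f=7, (5,7) g=1 f=7]

expanded=(4,4); open=[(3,4) g=4 f=7, (3,5) g=3 f=7, (3,6) g=2 f=7, (4,3) g=4 f=5, (5,4) g=4 f=7, (5,5) g=3 f=7, (5,6) g=2 f=7, (5,7) g=1 f=7]; closed=[(4,4), (4,5), (4,6), (4,7)]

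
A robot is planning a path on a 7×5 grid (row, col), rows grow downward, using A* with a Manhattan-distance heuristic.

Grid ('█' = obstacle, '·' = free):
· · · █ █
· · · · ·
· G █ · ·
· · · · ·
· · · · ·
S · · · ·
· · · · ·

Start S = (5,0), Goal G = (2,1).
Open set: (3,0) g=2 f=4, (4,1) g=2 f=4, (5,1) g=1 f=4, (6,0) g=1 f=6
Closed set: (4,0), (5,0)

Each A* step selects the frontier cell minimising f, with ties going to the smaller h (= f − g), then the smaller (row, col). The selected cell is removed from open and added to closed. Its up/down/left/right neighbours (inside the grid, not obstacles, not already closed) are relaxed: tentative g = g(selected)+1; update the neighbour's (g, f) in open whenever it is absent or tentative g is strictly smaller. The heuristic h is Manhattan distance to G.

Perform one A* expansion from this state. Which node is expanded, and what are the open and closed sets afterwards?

step 1: expand (3,0) (f=4, h=2) → closed; open now [(2,0) g=3 f=4, (3,1) g=3 f=4, (4,1) g=2 f=4, (5,1) g=1 f=4, (6,0) g=1 f=6]

expanded=(3,0); open=[(2,0) g=3 f=4, (3,1) g=3 f=4, (4,1) g=2 f=4, (5,1) g=1 f=4, (6,0) g=1 f=6]; closed=[(3,0), (4,0), (5,0)]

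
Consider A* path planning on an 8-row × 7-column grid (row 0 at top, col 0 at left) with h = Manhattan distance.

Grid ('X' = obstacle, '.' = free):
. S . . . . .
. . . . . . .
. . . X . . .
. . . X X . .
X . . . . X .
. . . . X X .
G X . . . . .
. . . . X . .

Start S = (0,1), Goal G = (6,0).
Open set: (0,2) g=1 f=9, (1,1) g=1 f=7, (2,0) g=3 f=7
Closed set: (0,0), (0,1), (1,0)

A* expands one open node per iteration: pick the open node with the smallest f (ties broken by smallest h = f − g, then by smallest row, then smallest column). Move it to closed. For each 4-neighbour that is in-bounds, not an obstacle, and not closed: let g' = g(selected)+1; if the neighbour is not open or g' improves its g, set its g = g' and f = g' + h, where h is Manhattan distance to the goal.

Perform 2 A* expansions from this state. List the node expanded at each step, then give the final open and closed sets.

order=[(2,0) → (3,0)]; open=[(0,2) g=1 f=9, (1,1) g=1 f=7, (2,1) g=4 f=9, (3,1) g=5 f=9]; closed=[(0,0), (0,1), (1,0), (2,0), (3,0)]

step 1: expand (2,0) (f=7, h=4) → closed; open now [(0,2) g=1 f=9, (1,1) g=1 f=7, (2,1) g=4 f=9, (3,0) g=4 f=7]
step 2: expand (3,0) (f=7, h=3) → closed; open now [(0,2) g=1 f=9, (1,1) g=1 f=7, (2,1) g=4 f=9, (3,1) g=5 f=9]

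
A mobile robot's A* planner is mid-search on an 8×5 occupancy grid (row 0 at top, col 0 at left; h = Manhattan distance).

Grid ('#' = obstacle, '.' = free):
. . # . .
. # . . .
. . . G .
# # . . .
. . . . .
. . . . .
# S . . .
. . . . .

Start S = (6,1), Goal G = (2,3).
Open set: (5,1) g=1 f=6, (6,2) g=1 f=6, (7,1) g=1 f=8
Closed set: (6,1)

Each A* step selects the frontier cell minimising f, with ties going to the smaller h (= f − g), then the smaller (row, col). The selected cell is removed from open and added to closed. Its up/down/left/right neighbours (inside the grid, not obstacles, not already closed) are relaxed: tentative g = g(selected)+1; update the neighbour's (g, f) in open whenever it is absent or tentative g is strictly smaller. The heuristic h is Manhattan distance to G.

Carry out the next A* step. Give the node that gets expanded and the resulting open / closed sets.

expanded=(5,1); open=[(4,1) g=2 f=6, (5,0) g=2 f=8, (5,2) g=2 f=6, (6,2) g=1 f=6, (7,1) g=1 f=8]; closed=[(5,1), (6,1)]

step 1: expand (5,1) (f=6, h=5) → closed; open now [(4,1) g=2 f=6, (5,0) g=2 f=8, (5,2) g=2 f=6, (6,2) g=1 f=6, (7,1) g=1 f=8]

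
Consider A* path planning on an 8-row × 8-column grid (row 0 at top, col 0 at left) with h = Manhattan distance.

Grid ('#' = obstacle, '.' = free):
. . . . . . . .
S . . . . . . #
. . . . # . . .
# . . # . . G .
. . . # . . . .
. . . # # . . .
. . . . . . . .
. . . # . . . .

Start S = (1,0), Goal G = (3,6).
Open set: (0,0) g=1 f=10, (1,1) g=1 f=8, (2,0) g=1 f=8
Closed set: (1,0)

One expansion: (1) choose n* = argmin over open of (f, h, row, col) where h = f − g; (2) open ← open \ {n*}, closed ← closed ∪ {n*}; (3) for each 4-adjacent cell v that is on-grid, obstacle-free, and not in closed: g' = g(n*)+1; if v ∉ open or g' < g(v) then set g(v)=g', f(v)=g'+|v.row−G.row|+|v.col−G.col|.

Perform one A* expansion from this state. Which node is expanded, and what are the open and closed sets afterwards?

expanded=(1,1); open=[(0,0) g=1 f=10, (0,1) g=2 f=10, (1,2) g=2 f=8, (2,0) g=1 f=8, (2,1) g=2 f=8]; closed=[(1,0), (1,1)]

step 1: expand (1,1) (f=8, h=7) → closed; open now [(0,0) g=1 f=10, (0,1) g=2 f=10, (1,2) g=2 f=8, (2,0) g=1 f=8, (2,1) g=2 f=8]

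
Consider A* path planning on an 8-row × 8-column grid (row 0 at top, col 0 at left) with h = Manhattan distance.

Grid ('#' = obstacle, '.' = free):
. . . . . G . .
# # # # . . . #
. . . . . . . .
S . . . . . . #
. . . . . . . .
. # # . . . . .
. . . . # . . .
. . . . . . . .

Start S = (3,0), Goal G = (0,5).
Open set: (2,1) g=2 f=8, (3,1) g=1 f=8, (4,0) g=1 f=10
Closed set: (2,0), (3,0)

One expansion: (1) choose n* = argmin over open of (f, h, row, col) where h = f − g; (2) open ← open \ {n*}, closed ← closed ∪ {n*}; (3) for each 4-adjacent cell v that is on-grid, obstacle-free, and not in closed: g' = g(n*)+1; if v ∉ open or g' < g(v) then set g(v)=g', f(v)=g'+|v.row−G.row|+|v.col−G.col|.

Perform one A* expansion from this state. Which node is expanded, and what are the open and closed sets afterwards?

step 1: expand (2,1) (f=8, h=6) → closed; open now [(2,2) g=3 f=8, (3,1) g=1 f=8, (4,0) g=1 f=10]

expanded=(2,1); open=[(2,2) g=3 f=8, (3,1) g=1 f=8, (4,0) g=1 f=10]; closed=[(2,0), (2,1), (3,0)]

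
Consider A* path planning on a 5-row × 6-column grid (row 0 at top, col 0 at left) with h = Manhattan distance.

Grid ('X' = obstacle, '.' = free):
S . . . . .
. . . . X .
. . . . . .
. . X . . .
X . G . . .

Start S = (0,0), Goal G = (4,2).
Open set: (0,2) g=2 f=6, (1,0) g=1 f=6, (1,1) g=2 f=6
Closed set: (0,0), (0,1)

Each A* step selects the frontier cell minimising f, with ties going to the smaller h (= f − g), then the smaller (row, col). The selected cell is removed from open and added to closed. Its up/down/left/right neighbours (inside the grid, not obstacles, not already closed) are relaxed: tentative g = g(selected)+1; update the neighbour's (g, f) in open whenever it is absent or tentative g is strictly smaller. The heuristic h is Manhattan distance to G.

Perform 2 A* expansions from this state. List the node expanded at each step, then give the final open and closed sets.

order=[(0,2) → (1,2)]; open=[(0,3) g=3 f=8, (1,0) g=1 f=6, (1,1) g=2 f=6, (1,3) g=4 f=8, (2,2) g=4 f=6]; closed=[(0,0), (0,1), (0,2), (1,2)]

step 1: expand (0,2) (f=6, h=4) → closed; open now [(0,3) g=3 f=8, (1,0) g=1 f=6, (1,1) g=2 f=6, (1,2) g=3 f=6]
step 2: expand (1,2) (f=6, h=3) → closed; open now [(0,3) g=3 f=8, (1,0) g=1 f=6, (1,1) g=2 f=6, (1,3) g=4 f=8, (2,2) g=4 f=6]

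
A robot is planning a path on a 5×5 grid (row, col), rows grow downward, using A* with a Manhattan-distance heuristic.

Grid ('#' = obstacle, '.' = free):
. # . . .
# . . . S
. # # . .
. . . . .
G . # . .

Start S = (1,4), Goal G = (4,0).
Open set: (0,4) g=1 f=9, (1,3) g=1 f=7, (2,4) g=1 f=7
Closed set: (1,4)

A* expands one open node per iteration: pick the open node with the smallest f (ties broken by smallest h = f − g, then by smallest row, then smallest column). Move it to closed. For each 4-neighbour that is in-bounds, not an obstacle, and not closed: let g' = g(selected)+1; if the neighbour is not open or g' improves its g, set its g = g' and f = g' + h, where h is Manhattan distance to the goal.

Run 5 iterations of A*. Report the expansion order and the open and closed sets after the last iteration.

step 1: expand (1,3) (f=7, h=6) → closed; open now [(0,3) g=2 f=9, (0,4) g=1 f=9, (1,2) g=2 f=7, (2,3) g=2 f=7, (2,4) g=1 f=7]
step 2: expand (1,2) (f=7, h=5) → closed; open now [(0,2) g=3 f=9, (0,3) g=2 f=9, (0,4) g=1 f=9, (1,1) g=3 f=7, (2,3) g=2 f=7, (2,4) g=1 f=7]
step 3: expand (1,1) (f=7, h=4) → closed; open now [(0,2) g=3 f=9, (0,3) g=2 f=9, (0,4) g=1 f=9, (2,3) g=2 f=7, (2,4) g=1 f=7]
step 4: expand (2,3) (f=7, h=5) → closed; open now [(0,2) g=3 f=9, (0,3) g=2 f=9, (0,4) g=1 f=9, (2,4) g=1 f=7, (3,3) g=3 f=7]
step 5: expand (3,3) (f=7, h=4) → closed; open now [(0,2) g=3 f=9, (0,3) g=2 f=9, (0,4) g=1 f=9, (2,4) g=1 f=7, (3,2) g=4 f=7, (3,4) g=4 f=9, (4,3) g=4 f=7]

order=[(1,3) → (1,2) → (1,1) → (2,3) → (3,3)]; open=[(0,2) g=3 f=9, (0,3) g=2 f=9, (0,4) g=1 f=9, (2,4) g=1 f=7, (3,2) g=4 f=7, (3,4) g=4 f=9, (4,3) g=4 f=7]; closed=[(1,1), (1,2), (1,3), (1,4), (2,3), (3,3)]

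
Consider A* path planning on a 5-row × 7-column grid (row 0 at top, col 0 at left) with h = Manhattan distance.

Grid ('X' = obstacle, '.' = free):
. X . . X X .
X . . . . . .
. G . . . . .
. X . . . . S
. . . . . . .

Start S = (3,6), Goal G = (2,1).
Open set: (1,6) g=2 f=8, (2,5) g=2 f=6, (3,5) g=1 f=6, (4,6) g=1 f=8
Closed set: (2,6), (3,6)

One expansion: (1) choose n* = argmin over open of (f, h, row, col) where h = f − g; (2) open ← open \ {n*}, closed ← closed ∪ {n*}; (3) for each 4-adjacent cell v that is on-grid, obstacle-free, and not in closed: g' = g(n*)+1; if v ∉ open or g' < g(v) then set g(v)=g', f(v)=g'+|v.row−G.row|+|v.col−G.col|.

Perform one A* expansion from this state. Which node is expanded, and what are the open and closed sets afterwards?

step 1: expand (2,5) (f=6, h=4) → closed; open now [(1,5) g=3 f=8, (1,6) g=2 f=8, (2,4) g=3 f=6, (3,5) g=1 f=6, (4,6) g=1 f=8]

expanded=(2,5); open=[(1,5) g=3 f=8, (1,6) g=2 f=8, (2,4) g=3 f=6, (3,5) g=1 f=6, (4,6) g=1 f=8]; closed=[(2,5), (2,6), (3,6)]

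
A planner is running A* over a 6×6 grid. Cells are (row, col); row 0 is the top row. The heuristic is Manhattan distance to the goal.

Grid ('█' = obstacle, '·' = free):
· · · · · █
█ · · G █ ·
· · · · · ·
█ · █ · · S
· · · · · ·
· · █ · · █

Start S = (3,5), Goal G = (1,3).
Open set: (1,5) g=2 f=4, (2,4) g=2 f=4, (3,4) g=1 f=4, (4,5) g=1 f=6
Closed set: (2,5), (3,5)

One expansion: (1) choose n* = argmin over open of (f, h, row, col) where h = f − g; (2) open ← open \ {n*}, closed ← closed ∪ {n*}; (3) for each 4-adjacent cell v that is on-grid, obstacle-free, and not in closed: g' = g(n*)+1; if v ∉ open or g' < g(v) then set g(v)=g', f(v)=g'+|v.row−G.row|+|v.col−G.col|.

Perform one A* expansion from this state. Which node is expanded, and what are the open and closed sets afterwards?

expanded=(1,5); open=[(2,4) g=2 f=4, (3,4) g=1 f=4, (4,5) g=1 f=6]; closed=[(1,5), (2,5), (3,5)]

step 1: expand (1,5) (f=4, h=2) → closed; open now [(2,4) g=2 f=4, (3,4) g=1 f=4, (4,5) g=1 f=6]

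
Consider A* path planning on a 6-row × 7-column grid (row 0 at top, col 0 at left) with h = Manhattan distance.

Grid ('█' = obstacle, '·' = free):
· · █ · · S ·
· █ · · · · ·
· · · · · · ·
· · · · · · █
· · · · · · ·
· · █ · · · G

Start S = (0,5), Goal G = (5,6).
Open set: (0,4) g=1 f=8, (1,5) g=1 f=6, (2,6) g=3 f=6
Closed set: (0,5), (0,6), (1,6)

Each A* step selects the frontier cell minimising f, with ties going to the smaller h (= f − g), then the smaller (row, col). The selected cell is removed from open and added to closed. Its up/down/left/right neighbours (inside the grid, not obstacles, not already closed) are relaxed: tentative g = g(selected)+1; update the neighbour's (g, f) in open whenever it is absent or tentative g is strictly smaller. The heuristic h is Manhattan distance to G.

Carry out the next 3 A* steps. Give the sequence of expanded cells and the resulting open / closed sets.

order=[(2,6) → (1,5) → (2,5)]; open=[(0,4) g=1 f=8, (1,4) g=2 f=8, (2,4) g=3 f=8, (3,5) g=3 f=6]; closed=[(0,5), (0,6), (1,5), (1,6), (2,5), (2,6)]

step 1: expand (2,6) (f=6, h=3) → closed; open now [(0,4) g=1 f=8, (1,5) g=1 f=6, (2,5) g=4 f=8]
step 2: expand (1,5) (f=6, h=5) → closed; open now [(0,4) g=1 f=8, (1,4) g=2 f=8, (2,5) g=2 f=6]
step 3: expand (2,5) (f=6, h=4) → closed; open now [(0,4) g=1 f=8, (1,4) g=2 f=8, (2,4) g=3 f=8, (3,5) g=3 f=6]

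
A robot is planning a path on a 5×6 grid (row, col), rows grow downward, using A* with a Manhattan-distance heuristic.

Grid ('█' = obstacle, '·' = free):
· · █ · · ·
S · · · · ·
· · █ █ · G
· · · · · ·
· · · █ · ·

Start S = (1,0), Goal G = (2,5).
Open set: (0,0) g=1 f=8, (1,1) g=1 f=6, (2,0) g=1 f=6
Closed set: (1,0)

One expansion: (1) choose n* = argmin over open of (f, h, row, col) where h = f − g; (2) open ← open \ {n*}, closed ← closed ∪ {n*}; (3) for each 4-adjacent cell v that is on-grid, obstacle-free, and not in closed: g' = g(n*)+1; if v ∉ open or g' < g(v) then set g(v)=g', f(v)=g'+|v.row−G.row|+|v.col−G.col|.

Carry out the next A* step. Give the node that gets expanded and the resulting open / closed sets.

step 1: expand (1,1) (f=6, h=5) → closed; open now [(0,0) g=1 f=8, (0,1) g=2 f=8, (1,2) g=2 f=6, (2,0) g=1 f=6, (2,1) g=2 f=6]

expanded=(1,1); open=[(0,0) g=1 f=8, (0,1) g=2 f=8, (1,2) g=2 f=6, (2,0) g=1 f=6, (2,1) g=2 f=6]; closed=[(1,0), (1,1)]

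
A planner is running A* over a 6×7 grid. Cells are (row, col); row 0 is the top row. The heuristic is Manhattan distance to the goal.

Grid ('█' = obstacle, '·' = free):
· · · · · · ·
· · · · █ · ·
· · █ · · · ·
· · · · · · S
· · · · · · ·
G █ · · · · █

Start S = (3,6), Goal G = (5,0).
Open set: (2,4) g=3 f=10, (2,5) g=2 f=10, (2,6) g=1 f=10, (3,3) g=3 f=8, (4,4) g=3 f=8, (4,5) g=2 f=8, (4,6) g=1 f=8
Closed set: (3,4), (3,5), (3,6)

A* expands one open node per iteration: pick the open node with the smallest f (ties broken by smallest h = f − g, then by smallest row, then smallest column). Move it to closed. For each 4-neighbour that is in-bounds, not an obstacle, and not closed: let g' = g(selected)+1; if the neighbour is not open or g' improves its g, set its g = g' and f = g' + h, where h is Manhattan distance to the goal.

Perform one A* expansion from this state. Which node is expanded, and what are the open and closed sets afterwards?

step 1: expand (3,3) (f=8, h=5) → closed; open now [(2,3) g=4 f=10, (2,4) g=3 f=10, (2,5) g=2 f=10, (2,6) g=1 f=10, (3,2) g=4 f=8, (4,3) g=4 f=8, (4,4) g=3 f=8, (4,5) g=2 f=8, (4,6) g=1 f=8]

expanded=(3,3); open=[(2,3) g=4 f=10, (2,4) g=3 f=10, (2,5) g=2 f=10, (2,6) g=1 f=10, (3,2) g=4 f=8, (4,3) g=4 f=8, (4,4) g=3 f=8, (4,5) g=2 f=8, (4,6) g=1 f=8]; closed=[(3,3), (3,4), (3,5), (3,6)]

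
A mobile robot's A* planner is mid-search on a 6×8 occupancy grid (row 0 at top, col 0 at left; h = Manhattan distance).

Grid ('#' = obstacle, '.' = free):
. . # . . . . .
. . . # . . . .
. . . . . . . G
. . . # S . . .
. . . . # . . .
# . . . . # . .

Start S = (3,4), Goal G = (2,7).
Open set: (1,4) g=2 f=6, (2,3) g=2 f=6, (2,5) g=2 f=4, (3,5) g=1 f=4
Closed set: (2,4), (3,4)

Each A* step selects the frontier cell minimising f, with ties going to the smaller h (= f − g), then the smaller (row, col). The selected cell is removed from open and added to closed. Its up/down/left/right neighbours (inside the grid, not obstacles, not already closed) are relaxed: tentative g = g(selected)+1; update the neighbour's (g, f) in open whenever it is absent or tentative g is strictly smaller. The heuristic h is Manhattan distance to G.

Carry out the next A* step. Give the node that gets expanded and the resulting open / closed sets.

expanded=(2,5); open=[(1,4) g=2 f=6, (1,5) g=3 f=6, (2,3) g=2 f=6, (2,6) g=3 f=4, (3,5) g=1 f=4]; closed=[(2,4), (2,5), (3,4)]

step 1: expand (2,5) (f=4, h=2) → closed; open now [(1,4) g=2 f=6, (1,5) g=3 f=6, (2,3) g=2 f=6, (2,6) g=3 f=4, (3,5) g=1 f=4]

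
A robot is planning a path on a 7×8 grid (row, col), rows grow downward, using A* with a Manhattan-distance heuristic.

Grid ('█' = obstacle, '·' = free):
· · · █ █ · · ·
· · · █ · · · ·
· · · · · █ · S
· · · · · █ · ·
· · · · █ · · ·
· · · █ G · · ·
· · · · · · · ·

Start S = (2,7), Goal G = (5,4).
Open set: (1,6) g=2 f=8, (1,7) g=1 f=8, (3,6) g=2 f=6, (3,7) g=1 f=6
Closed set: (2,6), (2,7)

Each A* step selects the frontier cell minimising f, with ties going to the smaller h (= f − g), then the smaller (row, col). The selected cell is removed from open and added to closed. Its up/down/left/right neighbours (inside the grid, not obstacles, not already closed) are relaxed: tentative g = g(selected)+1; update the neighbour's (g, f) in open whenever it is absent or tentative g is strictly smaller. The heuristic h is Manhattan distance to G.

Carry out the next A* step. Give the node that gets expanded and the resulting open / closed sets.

expanded=(3,6); open=[(1,6) g=2 f=8, (1,7) g=1 f=8, (3,7) g=1 f=6, (4,6) g=3 f=6]; closed=[(2,6), (2,7), (3,6)]

step 1: expand (3,6) (f=6, h=4) → closed; open now [(1,6) g=2 f=8, (1,7) g=1 f=8, (3,7) g=1 f=6, (4,6) g=3 f=6]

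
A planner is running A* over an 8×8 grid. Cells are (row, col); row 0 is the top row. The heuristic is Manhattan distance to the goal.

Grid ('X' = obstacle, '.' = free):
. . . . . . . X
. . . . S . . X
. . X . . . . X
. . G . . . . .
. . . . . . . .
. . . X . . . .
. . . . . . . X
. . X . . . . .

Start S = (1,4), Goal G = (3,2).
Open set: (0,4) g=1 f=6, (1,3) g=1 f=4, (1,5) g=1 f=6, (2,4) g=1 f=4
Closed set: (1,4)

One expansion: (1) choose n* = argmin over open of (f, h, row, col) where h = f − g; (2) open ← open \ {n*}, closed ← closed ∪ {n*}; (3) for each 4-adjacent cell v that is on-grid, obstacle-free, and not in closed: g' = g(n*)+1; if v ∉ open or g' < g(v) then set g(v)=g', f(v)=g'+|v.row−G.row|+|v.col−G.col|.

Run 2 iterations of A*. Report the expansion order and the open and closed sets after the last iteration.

order=[(1,3) → (1,2)]; open=[(0,2) g=3 f=6, (0,3) g=2 f=6, (0,4) g=1 f=6, (1,1) g=3 f=6, (1,5) g=1 f=6, (2,3) g=2 f=4, (2,4) g=1 f=4]; closed=[(1,2), (1,3), (1,4)]

step 1: expand (1,3) (f=4, h=3) → closed; open now [(0,3) g=2 f=6, (0,4) g=1 f=6, (1,2) g=2 f=4, (1,5) g=1 f=6, (2,3) g=2 f=4, (2,4) g=1 f=4]
step 2: expand (1,2) (f=4, h=2) → closed; open now [(0,2) g=3 f=6, (0,3) g=2 f=6, (0,4) g=1 f=6, (1,1) g=3 f=6, (1,5) g=1 f=6, (2,3) g=2 f=4, (2,4) g=1 f=4]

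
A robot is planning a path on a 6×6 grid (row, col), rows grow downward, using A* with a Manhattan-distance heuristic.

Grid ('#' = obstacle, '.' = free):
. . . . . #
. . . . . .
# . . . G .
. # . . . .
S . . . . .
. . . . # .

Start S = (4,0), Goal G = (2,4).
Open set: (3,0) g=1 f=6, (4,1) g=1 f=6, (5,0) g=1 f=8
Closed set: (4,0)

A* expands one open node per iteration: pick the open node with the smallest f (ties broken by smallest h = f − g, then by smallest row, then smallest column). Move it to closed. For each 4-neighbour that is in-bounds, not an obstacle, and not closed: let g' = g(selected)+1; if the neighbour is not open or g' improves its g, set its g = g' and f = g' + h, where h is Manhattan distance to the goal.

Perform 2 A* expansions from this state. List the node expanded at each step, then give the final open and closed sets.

order=[(3,0) → (4,1)]; open=[(4,2) g=2 f=6, (5,0) g=1 f=8, (5,1) g=2 f=8]; closed=[(3,0), (4,0), (4,1)]

step 1: expand (3,0) (f=6, h=5) → closed; open now [(4,1) g=1 f=6, (5,0) g=1 f=8]
step 2: expand (4,1) (f=6, h=5) → closed; open now [(4,2) g=2 f=6, (5,0) g=1 f=8, (5,1) g=2 f=8]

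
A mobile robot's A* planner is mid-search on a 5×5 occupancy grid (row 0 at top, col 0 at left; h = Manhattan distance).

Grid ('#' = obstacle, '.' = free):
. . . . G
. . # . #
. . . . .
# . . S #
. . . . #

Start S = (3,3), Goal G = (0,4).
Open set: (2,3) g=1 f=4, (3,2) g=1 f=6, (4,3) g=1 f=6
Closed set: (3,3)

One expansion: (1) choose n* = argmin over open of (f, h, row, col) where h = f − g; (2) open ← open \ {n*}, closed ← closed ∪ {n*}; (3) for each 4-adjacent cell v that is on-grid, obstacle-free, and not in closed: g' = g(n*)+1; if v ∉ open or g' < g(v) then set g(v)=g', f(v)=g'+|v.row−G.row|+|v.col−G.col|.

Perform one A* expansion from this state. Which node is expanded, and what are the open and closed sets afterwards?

step 1: expand (2,3) (f=4, h=3) → closed; open now [(1,3) g=2 f=4, (2,2) g=2 f=6, (2,4) g=2 f=4, (3,2) g=1 f=6, (4,3) g=1 f=6]

expanded=(2,3); open=[(1,3) g=2 f=4, (2,2) g=2 f=6, (2,4) g=2 f=4, (3,2) g=1 f=6, (4,3) g=1 f=6]; closed=[(2,3), (3,3)]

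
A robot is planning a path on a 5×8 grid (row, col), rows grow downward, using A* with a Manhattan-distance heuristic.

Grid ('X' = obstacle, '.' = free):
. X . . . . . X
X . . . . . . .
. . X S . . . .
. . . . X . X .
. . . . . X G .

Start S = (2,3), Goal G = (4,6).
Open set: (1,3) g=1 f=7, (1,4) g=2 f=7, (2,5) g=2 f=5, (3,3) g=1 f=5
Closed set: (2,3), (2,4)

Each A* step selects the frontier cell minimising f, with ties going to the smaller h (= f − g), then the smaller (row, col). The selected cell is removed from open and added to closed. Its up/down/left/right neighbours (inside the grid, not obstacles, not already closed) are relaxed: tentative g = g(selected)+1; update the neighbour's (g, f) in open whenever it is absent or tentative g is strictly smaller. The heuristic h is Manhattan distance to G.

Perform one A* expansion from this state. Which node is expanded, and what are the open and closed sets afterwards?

step 1: expand (2,5) (f=5, h=3) → closed; open now [(1,3) g=1 f=7, (1,4) g=2 f=7, (1,5) g=3 f=7, (2,6) g=3 f=5, (3,3) g=1 f=5, (3,5) g=3 f=5]

expanded=(2,5); open=[(1,3) g=1 f=7, (1,4) g=2 f=7, (1,5) g=3 f=7, (2,6) g=3 f=5, (3,3) g=1 f=5, (3,5) g=3 f=5]; closed=[(2,3), (2,4), (2,5)]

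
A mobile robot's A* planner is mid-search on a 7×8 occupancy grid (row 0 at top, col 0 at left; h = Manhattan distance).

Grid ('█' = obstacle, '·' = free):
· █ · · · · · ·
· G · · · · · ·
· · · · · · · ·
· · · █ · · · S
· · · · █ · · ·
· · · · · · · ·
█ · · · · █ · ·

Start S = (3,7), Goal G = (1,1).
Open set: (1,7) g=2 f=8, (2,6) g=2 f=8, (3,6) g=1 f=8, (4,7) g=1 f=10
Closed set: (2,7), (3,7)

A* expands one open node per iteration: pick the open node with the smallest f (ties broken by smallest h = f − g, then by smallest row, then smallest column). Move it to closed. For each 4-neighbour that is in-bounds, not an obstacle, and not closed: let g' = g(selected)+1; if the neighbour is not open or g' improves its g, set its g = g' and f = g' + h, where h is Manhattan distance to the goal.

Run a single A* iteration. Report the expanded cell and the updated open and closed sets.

step 1: expand (1,7) (f=8, h=6) → closed; open now [(0,7) g=3 f=10, (1,6) g=3 f=8, (2,6) g=2 f=8, (3,6) g=1 f=8, (4,7) g=1 f=10]

expanded=(1,7); open=[(0,7) g=3 f=10, (1,6) g=3 f=8, (2,6) g=2 f=8, (3,6) g=1 f=8, (4,7) g=1 f=10]; closed=[(1,7), (2,7), (3,7)]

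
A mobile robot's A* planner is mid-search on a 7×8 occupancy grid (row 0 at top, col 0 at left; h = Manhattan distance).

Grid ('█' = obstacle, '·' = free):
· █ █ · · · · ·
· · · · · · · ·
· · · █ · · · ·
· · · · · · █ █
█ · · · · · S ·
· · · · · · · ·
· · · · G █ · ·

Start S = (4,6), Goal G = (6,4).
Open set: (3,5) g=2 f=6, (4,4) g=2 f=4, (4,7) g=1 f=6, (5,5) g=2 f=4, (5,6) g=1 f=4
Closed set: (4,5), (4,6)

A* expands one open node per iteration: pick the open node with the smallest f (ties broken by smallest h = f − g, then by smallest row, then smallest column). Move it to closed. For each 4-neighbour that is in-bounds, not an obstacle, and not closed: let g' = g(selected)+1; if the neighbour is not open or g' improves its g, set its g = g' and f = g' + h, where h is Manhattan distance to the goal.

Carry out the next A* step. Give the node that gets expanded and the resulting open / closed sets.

step 1: expand (4,4) (f=4, h=2) → closed; open now [(3,4) g=3 f=6, (3,5) g=2 f=6, (4,3) g=3 f=6, (4,7) g=1 f=6, (5,4) g=3 f=4, (5,5) g=2 f=4, (5,6) g=1 f=4]

expanded=(4,4); open=[(3,4) g=3 f=6, (3,5) g=2 f=6, (4,3) g=3 f=6, (4,7) g=1 f=6, (5,4) g=3 f=4, (5,5) g=2 f=4, (5,6) g=1 f=4]; closed=[(4,4), (4,5), (4,6)]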